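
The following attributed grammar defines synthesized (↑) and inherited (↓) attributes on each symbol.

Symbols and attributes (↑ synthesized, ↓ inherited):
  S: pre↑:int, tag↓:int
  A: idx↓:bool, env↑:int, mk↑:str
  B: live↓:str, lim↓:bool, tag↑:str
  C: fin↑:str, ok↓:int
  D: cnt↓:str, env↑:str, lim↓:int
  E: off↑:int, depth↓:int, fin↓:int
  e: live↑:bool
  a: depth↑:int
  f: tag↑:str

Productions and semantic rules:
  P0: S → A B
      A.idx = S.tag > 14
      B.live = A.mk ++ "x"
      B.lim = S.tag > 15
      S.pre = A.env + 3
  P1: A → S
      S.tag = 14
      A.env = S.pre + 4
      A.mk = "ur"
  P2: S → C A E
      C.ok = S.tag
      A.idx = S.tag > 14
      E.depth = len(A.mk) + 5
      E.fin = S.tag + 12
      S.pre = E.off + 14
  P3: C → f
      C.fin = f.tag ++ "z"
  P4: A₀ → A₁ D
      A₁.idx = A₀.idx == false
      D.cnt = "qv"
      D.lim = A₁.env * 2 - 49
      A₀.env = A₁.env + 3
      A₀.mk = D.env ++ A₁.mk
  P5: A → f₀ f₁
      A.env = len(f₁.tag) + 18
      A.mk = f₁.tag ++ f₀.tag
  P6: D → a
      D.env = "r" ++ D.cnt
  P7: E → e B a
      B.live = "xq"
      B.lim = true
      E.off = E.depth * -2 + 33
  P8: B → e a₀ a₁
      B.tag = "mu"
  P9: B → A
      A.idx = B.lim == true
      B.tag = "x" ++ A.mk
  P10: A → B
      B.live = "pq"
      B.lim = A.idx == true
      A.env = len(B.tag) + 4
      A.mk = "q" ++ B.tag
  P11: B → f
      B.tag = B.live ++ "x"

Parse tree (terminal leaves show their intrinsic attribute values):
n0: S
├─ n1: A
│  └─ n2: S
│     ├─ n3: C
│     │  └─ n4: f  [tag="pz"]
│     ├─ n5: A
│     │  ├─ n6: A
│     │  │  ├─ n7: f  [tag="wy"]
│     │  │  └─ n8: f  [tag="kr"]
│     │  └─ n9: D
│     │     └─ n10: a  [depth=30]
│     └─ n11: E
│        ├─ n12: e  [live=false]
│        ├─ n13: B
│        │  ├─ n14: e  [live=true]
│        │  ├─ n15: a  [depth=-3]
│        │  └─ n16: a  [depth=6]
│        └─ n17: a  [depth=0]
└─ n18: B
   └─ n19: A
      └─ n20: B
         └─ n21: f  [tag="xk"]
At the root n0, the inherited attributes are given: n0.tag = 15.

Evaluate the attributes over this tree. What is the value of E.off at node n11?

1. n0.tag = 15  [given at root]
2. n1.idx = true  [S.tag > 14]
3. n2.tag = 14  [14]
4. n3.ok = 14  [S.tag]
5. n4.tag = "pz"  [terminal]
6. n3.fin = "pzz"  [f.tag ++ "z"]
7. n5.idx = false  [S.tag > 14]
8. n6.idx = true  [A₀.idx == false]
9. n7.tag = "wy"  [terminal]
10. n8.tag = "kr"  [terminal]
11. n6.env = 20  [len(f₁.tag) + 18]
12. n6.mk = "krwy"  [f₁.tag ++ f₀.tag]
13. n9.cnt = "qv"  ["qv"]
14. n9.lim = -9  [A₁.env * 2 - 49]
15. n10.depth = 30  [terminal]
16. n9.env = "rqv"  ["r" ++ D.cnt]
17. n5.env = 23  [A₁.env + 3]
18. n5.mk = "rqvkrwy"  [D.env ++ A₁.mk]
19. n11.depth = 12  [len(A.mk) + 5]
20. n11.fin = 26  [S.tag + 12]
21. n12.live = false  [terminal]
22. n13.live = "xq"  ["xq"]
23. n13.lim = true  [true]
24. n14.live = true  [terminal]
25. n15.depth = -3  [terminal]
26. n16.depth = 6  [terminal]
27. n13.tag = "mu"  ["mu"]
28. n17.depth = 0  [terminal]
29. n11.off = 9  [E.depth * -2 + 33]
30. n2.pre = 23  [E.off + 14]
31. n1.env = 27  [S.pre + 4]
32. n1.mk = "ur"  ["ur"]
33. n18.live = "urx"  [A.mk ++ "x"]
34. n18.lim = false  [S.tag > 15]
35. n19.idx = false  [B.lim == true]
36. n20.live = "pq"  ["pq"]
37. n20.lim = false  [A.idx == true]
38. n21.tag = "xk"  [terminal]
39. n20.tag = "pqx"  [B.live ++ "x"]
40. n19.env = 7  [len(B.tag) + 4]
41. n19.mk = "qpqx"  ["q" ++ B.tag]
42. n18.tag = "xqpqx"  ["x" ++ A.mk]
43. n0.pre = 30  [A.env + 3]

9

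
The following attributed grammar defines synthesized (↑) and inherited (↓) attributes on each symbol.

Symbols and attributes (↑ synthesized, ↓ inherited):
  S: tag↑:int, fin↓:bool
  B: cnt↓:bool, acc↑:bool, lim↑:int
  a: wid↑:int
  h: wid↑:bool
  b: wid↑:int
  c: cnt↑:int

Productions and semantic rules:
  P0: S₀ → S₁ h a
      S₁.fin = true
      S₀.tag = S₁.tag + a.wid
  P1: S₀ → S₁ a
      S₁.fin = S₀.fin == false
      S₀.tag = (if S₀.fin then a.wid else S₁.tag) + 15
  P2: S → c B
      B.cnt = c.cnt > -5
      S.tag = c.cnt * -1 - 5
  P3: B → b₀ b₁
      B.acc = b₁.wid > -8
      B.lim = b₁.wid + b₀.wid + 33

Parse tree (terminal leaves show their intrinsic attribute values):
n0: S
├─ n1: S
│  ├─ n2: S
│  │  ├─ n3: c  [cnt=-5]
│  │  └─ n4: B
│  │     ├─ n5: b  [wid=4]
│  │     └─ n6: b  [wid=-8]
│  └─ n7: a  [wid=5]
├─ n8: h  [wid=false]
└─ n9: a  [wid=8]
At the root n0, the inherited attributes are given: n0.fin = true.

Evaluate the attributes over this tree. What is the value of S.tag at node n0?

28

1. n0.fin = true  [given at root]
2. n1.fin = true  [true]
3. n2.fin = false  [S₀.fin == false]
4. n3.cnt = -5  [terminal]
5. n4.cnt = false  [c.cnt > -5]
6. n5.wid = 4  [terminal]
7. n6.wid = -8  [terminal]
8. n4.acc = false  [b₁.wid > -8]
9. n4.lim = 29  [b₁.wid + b₀.wid + 33]
10. n2.tag = 0  [c.cnt * -1 - 5]
11. n7.wid = 5  [terminal]
12. n1.tag = 20  [(if S₀.fin then a.wid else S₁.tag) + 15]
13. n8.wid = false  [terminal]
14. n9.wid = 8  [terminal]
15. n0.tag = 28  [S₁.tag + a.wid]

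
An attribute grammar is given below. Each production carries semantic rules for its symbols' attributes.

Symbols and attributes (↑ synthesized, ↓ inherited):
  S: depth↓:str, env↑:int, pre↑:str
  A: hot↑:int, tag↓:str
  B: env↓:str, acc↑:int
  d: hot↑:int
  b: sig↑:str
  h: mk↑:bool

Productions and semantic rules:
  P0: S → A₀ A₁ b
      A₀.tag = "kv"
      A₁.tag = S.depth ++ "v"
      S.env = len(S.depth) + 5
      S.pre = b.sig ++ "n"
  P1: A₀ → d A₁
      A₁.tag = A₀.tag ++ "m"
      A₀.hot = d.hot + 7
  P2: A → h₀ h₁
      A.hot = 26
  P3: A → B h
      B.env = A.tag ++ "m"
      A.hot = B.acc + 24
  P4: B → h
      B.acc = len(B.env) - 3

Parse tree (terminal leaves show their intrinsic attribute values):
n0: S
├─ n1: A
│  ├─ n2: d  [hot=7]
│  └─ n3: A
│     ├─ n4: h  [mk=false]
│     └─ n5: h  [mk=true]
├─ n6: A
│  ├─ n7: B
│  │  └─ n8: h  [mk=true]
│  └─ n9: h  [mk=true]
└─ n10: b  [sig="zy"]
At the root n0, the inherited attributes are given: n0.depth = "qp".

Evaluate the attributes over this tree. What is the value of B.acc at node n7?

1

1. n0.depth = "qp"  [given at root]
2. n1.tag = "kv"  ["kv"]
3. n2.hot = 7  [terminal]
4. n3.tag = "kvm"  [A₀.tag ++ "m"]
5. n4.mk = false  [terminal]
6. n5.mk = true  [terminal]
7. n3.hot = 26  [26]
8. n1.hot = 14  [d.hot + 7]
9. n6.tag = "qpv"  [S.depth ++ "v"]
10. n7.env = "qpvm"  [A.tag ++ "m"]
11. n8.mk = true  [terminal]
12. n7.acc = 1  [len(B.env) - 3]
13. n9.mk = true  [terminal]
14. n6.hot = 25  [B.acc + 24]
15. n10.sig = "zy"  [terminal]
16. n0.env = 7  [len(S.depth) + 5]
17. n0.pre = "zyn"  [b.sig ++ "n"]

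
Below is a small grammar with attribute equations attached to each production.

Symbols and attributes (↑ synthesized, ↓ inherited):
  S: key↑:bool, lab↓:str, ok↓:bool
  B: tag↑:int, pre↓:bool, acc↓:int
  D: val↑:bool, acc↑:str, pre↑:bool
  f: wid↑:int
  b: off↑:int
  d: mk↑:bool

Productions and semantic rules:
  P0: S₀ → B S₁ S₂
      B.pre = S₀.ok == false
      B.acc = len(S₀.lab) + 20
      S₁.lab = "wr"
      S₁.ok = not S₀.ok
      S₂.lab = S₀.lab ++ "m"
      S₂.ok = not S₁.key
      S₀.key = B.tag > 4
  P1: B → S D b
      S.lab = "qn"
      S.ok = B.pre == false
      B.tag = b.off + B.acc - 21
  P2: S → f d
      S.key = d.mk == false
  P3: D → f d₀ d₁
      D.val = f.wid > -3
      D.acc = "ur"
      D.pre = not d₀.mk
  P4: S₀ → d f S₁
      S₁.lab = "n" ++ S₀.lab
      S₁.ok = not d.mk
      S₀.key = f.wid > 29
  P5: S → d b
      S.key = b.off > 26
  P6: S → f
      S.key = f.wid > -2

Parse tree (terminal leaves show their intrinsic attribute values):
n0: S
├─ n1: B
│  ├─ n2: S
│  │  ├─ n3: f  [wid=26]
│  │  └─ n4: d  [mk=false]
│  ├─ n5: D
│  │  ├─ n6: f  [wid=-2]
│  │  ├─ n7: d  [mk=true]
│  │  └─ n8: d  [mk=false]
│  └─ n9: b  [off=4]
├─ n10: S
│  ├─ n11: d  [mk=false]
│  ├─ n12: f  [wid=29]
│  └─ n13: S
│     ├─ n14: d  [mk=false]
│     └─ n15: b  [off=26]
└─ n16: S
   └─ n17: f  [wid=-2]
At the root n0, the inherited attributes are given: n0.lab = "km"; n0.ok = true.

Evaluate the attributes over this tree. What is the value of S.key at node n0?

true

1. n0.lab = "km"  [given at root]
2. n0.ok = true  [given at root]
3. n1.pre = false  [S₀.ok == false]
4. n1.acc = 22  [len(S₀.lab) + 20]
5. n2.lab = "qn"  ["qn"]
6. n2.ok = true  [B.pre == false]
7. n3.wid = 26  [terminal]
8. n4.mk = false  [terminal]
9. n2.key = true  [d.mk == false]
10. n6.wid = -2  [terminal]
11. n7.mk = true  [terminal]
12. n8.mk = false  [terminal]
13. n5.val = true  [f.wid > -3]
14. n5.acc = "ur"  ["ur"]
15. n5.pre = false  [not d₀.mk]
16. n9.off = 4  [terminal]
17. n1.tag = 5  [b.off + B.acc - 21]
18. n10.lab = "wr"  ["wr"]
19. n10.ok = false  [not S₀.ok]
20. n11.mk = false  [terminal]
21. n12.wid = 29  [terminal]
22. n13.lab = "nwr"  ["n" ++ S₀.lab]
23. n13.ok = true  [not d.mk]
24. n14.mk = false  [terminal]
25. n15.off = 26  [terminal]
26. n13.key = false  [b.off > 26]
27. n10.key = false  [f.wid > 29]
28. n16.lab = "kmm"  [S₀.lab ++ "m"]
29. n16.ok = true  [not S₁.key]
30. n17.wid = -2  [terminal]
31. n16.key = false  [f.wid > -2]
32. n0.key = true  [B.tag > 4]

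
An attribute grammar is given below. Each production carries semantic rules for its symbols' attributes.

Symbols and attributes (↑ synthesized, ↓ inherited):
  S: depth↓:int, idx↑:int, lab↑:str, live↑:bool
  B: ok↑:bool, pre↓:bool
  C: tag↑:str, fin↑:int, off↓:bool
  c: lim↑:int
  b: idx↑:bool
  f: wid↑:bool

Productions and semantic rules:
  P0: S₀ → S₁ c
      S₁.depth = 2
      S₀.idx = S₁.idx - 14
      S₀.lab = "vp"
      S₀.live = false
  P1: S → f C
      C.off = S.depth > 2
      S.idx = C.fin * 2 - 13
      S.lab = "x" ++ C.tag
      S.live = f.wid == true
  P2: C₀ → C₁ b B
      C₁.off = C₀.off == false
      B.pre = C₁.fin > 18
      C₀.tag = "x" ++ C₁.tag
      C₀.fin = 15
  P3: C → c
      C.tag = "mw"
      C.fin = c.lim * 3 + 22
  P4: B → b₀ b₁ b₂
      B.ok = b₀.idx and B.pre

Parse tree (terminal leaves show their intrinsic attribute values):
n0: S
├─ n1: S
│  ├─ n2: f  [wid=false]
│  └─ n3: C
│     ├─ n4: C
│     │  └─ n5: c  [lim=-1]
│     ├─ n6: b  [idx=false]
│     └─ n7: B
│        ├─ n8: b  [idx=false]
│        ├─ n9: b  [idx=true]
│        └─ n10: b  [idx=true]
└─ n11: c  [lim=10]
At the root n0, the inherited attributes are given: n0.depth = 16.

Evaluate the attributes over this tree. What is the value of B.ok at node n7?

1. n0.depth = 16  [given at root]
2. n1.depth = 2  [2]
3. n2.wid = false  [terminal]
4. n3.off = false  [S.depth > 2]
5. n4.off = true  [C₀.off == false]
6. n5.lim = -1  [terminal]
7. n4.tag = "mw"  ["mw"]
8. n4.fin = 19  [c.lim * 3 + 22]
9. n6.idx = false  [terminal]
10. n7.pre = true  [C₁.fin > 18]
11. n8.idx = false  [terminal]
12. n9.idx = true  [terminal]
13. n10.idx = true  [terminal]
14. n7.ok = false  [b₀.idx and B.pre]
15. n3.tag = "xmw"  ["x" ++ C₁.tag]
16. n3.fin = 15  [15]
17. n1.idx = 17  [C.fin * 2 - 13]
18. n1.lab = "xxmw"  ["x" ++ C.tag]
19. n1.live = false  [f.wid == true]
20. n11.lim = 10  [terminal]
21. n0.idx = 3  [S₁.idx - 14]
22. n0.lab = "vp"  ["vp"]
23. n0.live = false  [false]

false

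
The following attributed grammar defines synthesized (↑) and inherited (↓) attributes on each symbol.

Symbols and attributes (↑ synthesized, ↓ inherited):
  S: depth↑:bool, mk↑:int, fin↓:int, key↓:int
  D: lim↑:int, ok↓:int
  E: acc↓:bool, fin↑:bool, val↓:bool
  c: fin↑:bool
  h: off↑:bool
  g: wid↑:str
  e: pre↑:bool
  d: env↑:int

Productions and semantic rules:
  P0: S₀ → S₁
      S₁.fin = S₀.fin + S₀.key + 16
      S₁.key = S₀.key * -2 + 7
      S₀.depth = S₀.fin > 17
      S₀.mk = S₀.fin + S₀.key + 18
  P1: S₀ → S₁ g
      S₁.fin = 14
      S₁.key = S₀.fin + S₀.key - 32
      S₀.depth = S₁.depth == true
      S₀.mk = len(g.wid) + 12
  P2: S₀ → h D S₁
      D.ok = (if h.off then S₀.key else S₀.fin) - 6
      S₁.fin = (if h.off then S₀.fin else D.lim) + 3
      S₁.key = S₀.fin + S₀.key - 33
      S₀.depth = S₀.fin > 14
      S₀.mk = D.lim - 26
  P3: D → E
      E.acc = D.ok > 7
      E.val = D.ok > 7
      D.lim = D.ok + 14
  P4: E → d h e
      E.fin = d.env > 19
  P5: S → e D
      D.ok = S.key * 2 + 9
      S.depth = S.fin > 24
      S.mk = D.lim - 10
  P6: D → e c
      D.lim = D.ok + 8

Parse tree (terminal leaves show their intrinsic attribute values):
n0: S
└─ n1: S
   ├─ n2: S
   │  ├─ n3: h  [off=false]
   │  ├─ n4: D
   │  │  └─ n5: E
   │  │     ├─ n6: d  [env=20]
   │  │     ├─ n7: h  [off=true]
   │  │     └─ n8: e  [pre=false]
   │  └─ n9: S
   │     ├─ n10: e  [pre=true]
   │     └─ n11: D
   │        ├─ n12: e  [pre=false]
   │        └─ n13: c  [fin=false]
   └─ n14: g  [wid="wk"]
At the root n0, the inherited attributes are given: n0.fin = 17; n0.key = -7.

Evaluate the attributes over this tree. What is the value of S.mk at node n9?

-1

1. n0.fin = 17  [given at root]
2. n0.key = -7  [given at root]
3. n1.fin = 26  [S₀.fin + S₀.key + 16]
4. n1.key = 21  [S₀.key * -2 + 7]
5. n2.fin = 14  [14]
6. n2.key = 15  [S₀.fin + S₀.key - 32]
7. n3.off = false  [terminal]
8. n4.ok = 8  [(if h.off then S₀.key else S₀.fin) - 6]
9. n5.acc = true  [D.ok > 7]
10. n5.val = true  [D.ok > 7]
11. n6.env = 20  [terminal]
12. n7.off = true  [terminal]
13. n8.pre = false  [terminal]
14. n5.fin = true  [d.env > 19]
15. n4.lim = 22  [D.ok + 14]
16. n9.fin = 25  [(if h.off then S₀.fin else D.lim) + 3]
17. n9.key = -4  [S₀.fin + S₀.key - 33]
18. n10.pre = true  [terminal]
19. n11.ok = 1  [S.key * 2 + 9]
20. n12.pre = false  [terminal]
21. n13.fin = false  [terminal]
22. n11.lim = 9  [D.ok + 8]
23. n9.depth = true  [S.fin > 24]
24. n9.mk = -1  [D.lim - 10]
25. n2.depth = false  [S₀.fin > 14]
26. n2.mk = -4  [D.lim - 26]
27. n14.wid = "wk"  [terminal]
28. n1.depth = false  [S₁.depth == true]
29. n1.mk = 14  [len(g.wid) + 12]
30. n0.depth = false  [S₀.fin > 17]
31. n0.mk = 28  [S₀.fin + S₀.key + 18]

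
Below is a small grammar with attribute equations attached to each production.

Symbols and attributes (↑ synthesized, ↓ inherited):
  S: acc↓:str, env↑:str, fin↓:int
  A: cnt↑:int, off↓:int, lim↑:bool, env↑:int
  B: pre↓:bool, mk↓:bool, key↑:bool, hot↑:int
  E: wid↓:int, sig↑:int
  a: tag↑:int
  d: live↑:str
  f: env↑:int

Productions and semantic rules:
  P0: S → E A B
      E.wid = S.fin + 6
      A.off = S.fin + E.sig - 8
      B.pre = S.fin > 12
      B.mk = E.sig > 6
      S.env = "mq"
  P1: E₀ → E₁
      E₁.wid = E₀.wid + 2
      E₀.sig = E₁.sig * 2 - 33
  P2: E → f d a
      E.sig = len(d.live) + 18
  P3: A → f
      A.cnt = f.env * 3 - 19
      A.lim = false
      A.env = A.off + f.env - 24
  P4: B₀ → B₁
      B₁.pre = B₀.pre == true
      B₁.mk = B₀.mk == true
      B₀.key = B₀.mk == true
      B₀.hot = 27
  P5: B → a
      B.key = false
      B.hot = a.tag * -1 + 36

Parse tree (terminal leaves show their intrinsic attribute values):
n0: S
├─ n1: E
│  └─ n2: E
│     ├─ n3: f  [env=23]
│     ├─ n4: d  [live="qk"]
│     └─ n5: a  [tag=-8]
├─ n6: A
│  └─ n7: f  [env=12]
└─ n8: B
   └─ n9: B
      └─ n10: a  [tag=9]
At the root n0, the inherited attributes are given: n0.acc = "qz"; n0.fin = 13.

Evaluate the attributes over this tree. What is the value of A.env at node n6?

0

1. n0.acc = "qz"  [given at root]
2. n0.fin = 13  [given at root]
3. n1.wid = 19  [S.fin + 6]
4. n2.wid = 21  [E₀.wid + 2]
5. n3.env = 23  [terminal]
6. n4.live = "qk"  [terminal]
7. n5.tag = -8  [terminal]
8. n2.sig = 20  [len(d.live) + 18]
9. n1.sig = 7  [E₁.sig * 2 - 33]
10. n6.off = 12  [S.fin + E.sig - 8]
11. n7.env = 12  [terminal]
12. n6.cnt = 17  [f.env * 3 - 19]
13. n6.lim = false  [false]
14. n6.env = 0  [A.off + f.env - 24]
15. n8.pre = true  [S.fin > 12]
16. n8.mk = true  [E.sig > 6]
17. n9.pre = true  [B₀.pre == true]
18. n9.mk = true  [B₀.mk == true]
19. n10.tag = 9  [terminal]
20. n9.key = false  [false]
21. n9.hot = 27  [a.tag * -1 + 36]
22. n8.key = true  [B₀.mk == true]
23. n8.hot = 27  [27]
24. n0.env = "mq"  ["mq"]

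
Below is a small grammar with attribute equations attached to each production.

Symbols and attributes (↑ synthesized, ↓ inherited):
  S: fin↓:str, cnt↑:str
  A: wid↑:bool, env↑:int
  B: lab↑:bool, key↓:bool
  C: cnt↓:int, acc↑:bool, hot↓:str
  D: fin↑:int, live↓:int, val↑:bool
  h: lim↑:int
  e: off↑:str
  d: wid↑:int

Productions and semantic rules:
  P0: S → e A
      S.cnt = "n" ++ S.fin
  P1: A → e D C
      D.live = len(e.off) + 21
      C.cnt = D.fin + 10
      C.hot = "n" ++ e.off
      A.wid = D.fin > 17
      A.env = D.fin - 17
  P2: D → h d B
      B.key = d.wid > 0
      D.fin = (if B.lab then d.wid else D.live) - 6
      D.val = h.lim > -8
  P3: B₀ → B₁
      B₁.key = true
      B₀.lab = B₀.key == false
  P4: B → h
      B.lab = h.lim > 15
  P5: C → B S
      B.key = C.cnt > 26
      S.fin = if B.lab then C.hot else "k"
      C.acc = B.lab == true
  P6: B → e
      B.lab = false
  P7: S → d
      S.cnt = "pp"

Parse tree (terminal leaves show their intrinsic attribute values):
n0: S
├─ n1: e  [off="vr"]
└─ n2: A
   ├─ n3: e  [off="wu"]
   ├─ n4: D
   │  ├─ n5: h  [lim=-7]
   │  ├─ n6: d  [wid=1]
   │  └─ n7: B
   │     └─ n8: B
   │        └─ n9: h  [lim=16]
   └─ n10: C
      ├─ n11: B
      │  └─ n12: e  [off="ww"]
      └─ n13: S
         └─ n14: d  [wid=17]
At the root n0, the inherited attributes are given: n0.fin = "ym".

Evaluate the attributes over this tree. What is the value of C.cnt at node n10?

27

1. n0.fin = "ym"  [given at root]
2. n1.off = "vr"  [terminal]
3. n3.off = "wu"  [terminal]
4. n4.live = 23  [len(e.off) + 21]
5. n5.lim = -7  [terminal]
6. n6.wid = 1  [terminal]
7. n7.key = true  [d.wid > 0]
8. n8.key = true  [true]
9. n9.lim = 16  [terminal]
10. n8.lab = true  [h.lim > 15]
11. n7.lab = false  [B₀.key == false]
12. n4.fin = 17  [(if B.lab then d.wid else D.live) - 6]
13. n4.val = true  [h.lim > -8]
14. n10.cnt = 27  [D.fin + 10]
15. n10.hot = "nwu"  ["n" ++ e.off]
16. n11.key = true  [C.cnt > 26]
17. n12.off = "ww"  [terminal]
18. n11.lab = false  [false]
19. n13.fin = "k"  [if B.lab then C.hot else "k"]
20. n14.wid = 17  [terminal]
21. n13.cnt = "pp"  ["pp"]
22. n10.acc = false  [B.lab == true]
23. n2.wid = false  [D.fin > 17]
24. n2.env = 0  [D.fin - 17]
25. n0.cnt = "nym"  ["n" ++ S.fin]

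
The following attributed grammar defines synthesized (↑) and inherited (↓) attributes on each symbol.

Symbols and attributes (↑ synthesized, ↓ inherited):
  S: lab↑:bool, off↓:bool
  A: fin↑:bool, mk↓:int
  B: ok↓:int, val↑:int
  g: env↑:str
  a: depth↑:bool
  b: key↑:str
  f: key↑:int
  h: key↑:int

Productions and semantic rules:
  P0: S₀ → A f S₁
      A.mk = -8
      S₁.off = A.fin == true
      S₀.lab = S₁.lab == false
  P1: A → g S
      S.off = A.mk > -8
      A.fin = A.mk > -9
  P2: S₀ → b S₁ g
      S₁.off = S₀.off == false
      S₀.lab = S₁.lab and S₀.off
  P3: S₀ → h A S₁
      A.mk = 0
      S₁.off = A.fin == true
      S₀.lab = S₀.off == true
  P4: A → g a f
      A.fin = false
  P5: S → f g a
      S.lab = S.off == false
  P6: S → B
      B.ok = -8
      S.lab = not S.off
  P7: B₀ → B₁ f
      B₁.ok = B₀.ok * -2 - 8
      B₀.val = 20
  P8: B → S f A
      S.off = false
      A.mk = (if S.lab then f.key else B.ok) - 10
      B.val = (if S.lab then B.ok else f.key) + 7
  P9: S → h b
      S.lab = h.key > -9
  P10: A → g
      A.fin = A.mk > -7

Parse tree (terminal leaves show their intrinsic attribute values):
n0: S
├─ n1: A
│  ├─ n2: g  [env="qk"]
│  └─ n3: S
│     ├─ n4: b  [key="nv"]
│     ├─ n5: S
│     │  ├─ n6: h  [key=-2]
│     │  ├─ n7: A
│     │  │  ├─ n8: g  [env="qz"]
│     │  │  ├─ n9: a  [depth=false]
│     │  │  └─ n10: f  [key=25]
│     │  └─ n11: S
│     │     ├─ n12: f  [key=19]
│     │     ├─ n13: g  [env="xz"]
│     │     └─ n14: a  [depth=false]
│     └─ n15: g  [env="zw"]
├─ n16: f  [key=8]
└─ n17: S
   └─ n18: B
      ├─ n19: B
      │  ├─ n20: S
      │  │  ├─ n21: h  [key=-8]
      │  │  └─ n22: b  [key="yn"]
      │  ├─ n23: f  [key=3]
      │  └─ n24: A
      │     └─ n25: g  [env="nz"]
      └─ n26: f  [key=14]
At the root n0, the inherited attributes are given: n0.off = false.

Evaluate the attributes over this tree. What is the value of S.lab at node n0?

true

1. n0.off = false  [given at root]
2. n1.mk = -8  [-8]
3. n2.env = "qk"  [terminal]
4. n3.off = false  [A.mk > -8]
5. n4.key = "nv"  [terminal]
6. n5.off = true  [S₀.off == false]
7. n6.key = -2  [terminal]
8. n7.mk = 0  [0]
9. n8.env = "qz"  [terminal]
10. n9.depth = false  [terminal]
11. n10.key = 25  [terminal]
12. n7.fin = false  [false]
13. n11.off = false  [A.fin == true]
14. n12.key = 19  [terminal]
15. n13.env = "xz"  [terminal]
16. n14.depth = false  [terminal]
17. n11.lab = true  [S.off == false]
18. n5.lab = true  [S₀.off == true]
19. n15.env = "zw"  [terminal]
20. n3.lab = false  [S₁.lab and S₀.off]
21. n1.fin = true  [A.mk > -9]
22. n16.key = 8  [terminal]
23. n17.off = true  [A.fin == true]
24. n18.ok = -8  [-8]
25. n19.ok = 8  [B₀.ok * -2 - 8]
26. n20.off = false  [false]
27. n21.key = -8  [terminal]
28. n22.key = "yn"  [terminal]
29. n20.lab = true  [h.key > -9]
30. n23.key = 3  [terminal]
31. n24.mk = -7  [(if S.lab then f.key else B.ok) - 10]
32. n25.env = "nz"  [terminal]
33. n24.fin = false  [A.mk > -7]
34. n19.val = 15  [(if S.lab then B.ok else f.key) + 7]
35. n26.key = 14  [terminal]
36. n18.val = 20  [20]
37. n17.lab = false  [not S.off]
38. n0.lab = true  [S₁.lab == false]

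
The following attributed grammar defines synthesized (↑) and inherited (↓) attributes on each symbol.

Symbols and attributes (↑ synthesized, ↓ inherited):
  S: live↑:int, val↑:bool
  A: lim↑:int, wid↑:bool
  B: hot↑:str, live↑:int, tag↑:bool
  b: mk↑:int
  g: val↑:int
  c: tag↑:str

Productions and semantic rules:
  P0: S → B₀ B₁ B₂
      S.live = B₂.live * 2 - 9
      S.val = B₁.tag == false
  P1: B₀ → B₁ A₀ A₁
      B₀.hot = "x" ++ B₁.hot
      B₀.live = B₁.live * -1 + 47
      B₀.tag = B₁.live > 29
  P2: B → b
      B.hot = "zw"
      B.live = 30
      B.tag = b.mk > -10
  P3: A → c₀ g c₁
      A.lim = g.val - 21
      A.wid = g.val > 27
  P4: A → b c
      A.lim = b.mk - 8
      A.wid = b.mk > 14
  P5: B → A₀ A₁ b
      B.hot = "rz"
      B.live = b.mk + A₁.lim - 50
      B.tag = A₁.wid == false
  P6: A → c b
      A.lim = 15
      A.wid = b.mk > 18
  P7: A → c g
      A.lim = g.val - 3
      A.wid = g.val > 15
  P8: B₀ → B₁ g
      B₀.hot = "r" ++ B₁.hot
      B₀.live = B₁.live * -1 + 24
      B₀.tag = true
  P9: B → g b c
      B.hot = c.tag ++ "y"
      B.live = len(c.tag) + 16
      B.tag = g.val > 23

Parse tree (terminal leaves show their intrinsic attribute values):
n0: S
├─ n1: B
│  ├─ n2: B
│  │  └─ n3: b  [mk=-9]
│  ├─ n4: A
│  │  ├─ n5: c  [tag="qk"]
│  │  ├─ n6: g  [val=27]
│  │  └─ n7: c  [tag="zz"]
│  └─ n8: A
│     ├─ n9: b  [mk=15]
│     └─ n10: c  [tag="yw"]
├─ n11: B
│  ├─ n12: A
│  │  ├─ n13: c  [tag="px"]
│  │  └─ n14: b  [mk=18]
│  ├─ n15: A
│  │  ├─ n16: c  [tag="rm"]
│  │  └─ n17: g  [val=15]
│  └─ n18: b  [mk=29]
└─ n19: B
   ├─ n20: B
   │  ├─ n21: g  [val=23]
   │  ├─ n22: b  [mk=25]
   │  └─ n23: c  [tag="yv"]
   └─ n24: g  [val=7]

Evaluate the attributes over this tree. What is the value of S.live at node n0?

3

1. n3.mk = -9  [terminal]
2. n2.hot = "zw"  ["zw"]
3. n2.live = 30  [30]
4. n2.tag = true  [b.mk > -10]
5. n5.tag = "qk"  [terminal]
6. n6.val = 27  [terminal]
7. n7.tag = "zz"  [terminal]
8. n4.lim = 6  [g.val - 21]
9. n4.wid = false  [g.val > 27]
10. n9.mk = 15  [terminal]
11. n10.tag = "yw"  [terminal]
12. n8.lim = 7  [b.mk - 8]
13. n8.wid = true  [b.mk > 14]
14. n1.hot = "xzw"  ["x" ++ B₁.hot]
15. n1.live = 17  [B₁.live * -1 + 47]
16. n1.tag = true  [B₁.live > 29]
17. n13.tag = "px"  [terminal]
18. n14.mk = 18  [terminal]
19. n12.lim = 15  [15]
20. n12.wid = false  [b.mk > 18]
21. n16.tag = "rm"  [terminal]
22. n17.val = 15  [terminal]
23. n15.lim = 12  [g.val - 3]
24. n15.wid = false  [g.val > 15]
25. n18.mk = 29  [terminal]
26. n11.hot = "rz"  ["rz"]
27. n11.live = -9  [b.mk + A₁.lim - 50]
28. n11.tag = true  [A₁.wid == false]
29. n21.val = 23  [terminal]
30. n22.mk = 25  [terminal]
31. n23.tag = "yv"  [terminal]
32. n20.hot = "yvy"  [c.tag ++ "y"]
33. n20.live = 18  [len(c.tag) + 16]
34. n20.tag = false  [g.val > 23]
35. n24.val = 7  [terminal]
36. n19.hot = "ryvy"  ["r" ++ B₁.hot]
37. n19.live = 6  [B₁.live * -1 + 24]
38. n19.tag = true  [true]
39. n0.live = 3  [B₂.live * 2 - 9]
40. n0.val = false  [B₁.tag == false]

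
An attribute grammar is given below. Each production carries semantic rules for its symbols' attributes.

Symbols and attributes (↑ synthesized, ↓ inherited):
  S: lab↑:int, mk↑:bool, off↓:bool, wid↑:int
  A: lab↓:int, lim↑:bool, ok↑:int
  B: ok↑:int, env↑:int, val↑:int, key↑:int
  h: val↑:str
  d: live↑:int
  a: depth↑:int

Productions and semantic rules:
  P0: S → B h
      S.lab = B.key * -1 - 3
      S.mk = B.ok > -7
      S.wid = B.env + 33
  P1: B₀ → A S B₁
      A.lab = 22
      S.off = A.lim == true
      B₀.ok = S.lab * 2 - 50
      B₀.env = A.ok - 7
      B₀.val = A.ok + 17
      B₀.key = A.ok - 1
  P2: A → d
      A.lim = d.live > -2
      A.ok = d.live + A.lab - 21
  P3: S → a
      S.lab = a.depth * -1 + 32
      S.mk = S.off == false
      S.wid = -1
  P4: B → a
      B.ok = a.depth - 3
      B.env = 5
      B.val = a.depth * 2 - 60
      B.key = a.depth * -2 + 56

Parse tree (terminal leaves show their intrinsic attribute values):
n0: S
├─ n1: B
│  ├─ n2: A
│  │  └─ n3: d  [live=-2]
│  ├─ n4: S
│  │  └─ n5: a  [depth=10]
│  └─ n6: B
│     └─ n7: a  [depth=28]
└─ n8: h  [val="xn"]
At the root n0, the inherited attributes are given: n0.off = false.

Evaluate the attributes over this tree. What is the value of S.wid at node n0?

1. n0.off = false  [given at root]
2. n2.lab = 22  [22]
3. n3.live = -2  [terminal]
4. n2.lim = false  [d.live > -2]
5. n2.ok = -1  [d.live + A.lab - 21]
6. n4.off = false  [A.lim == true]
7. n5.depth = 10  [terminal]
8. n4.lab = 22  [a.depth * -1 + 32]
9. n4.mk = true  [S.off == false]
10. n4.wid = -1  [-1]
11. n7.depth = 28  [terminal]
12. n6.ok = 25  [a.depth - 3]
13. n6.env = 5  [5]
14. n6.val = -4  [a.depth * 2 - 60]
15. n6.key = 0  [a.depth * -2 + 56]
16. n1.ok = -6  [S.lab * 2 - 50]
17. n1.env = -8  [A.ok - 7]
18. n1.val = 16  [A.ok + 17]
19. n1.key = -2  [A.ok - 1]
20. n8.val = "xn"  [terminal]
21. n0.lab = -1  [B.key * -1 - 3]
22. n0.mk = true  [B.ok > -7]
23. n0.wid = 25  [B.env + 33]

25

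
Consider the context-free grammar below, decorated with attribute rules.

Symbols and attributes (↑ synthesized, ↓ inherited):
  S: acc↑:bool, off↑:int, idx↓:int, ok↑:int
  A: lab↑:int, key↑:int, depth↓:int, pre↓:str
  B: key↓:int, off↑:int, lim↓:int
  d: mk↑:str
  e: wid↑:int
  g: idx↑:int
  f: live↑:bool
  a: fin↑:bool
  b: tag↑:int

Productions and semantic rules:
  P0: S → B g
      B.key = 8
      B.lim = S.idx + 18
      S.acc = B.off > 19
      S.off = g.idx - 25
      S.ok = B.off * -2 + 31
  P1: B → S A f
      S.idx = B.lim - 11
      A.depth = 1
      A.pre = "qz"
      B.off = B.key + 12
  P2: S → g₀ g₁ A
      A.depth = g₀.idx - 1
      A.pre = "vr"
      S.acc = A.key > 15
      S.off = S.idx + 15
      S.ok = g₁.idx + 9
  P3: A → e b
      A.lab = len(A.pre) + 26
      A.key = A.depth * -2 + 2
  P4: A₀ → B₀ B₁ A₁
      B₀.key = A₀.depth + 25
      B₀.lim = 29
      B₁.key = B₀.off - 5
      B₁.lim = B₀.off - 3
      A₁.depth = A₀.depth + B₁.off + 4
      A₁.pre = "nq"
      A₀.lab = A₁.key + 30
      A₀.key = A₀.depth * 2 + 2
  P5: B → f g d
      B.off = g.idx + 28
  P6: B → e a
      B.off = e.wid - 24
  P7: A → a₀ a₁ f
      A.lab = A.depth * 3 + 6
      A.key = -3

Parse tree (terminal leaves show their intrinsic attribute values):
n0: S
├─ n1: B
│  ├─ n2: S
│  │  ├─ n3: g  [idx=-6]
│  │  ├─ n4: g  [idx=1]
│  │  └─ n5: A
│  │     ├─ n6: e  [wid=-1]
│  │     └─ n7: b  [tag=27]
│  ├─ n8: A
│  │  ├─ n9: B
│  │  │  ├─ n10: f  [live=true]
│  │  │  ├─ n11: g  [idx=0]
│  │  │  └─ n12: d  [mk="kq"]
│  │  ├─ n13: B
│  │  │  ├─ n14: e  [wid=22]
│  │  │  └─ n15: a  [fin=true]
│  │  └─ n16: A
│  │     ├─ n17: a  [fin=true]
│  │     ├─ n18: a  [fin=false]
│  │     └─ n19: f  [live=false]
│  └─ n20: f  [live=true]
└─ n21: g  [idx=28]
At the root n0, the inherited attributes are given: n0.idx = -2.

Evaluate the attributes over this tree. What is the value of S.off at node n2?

20

1. n0.idx = -2  [given at root]
2. n1.key = 8  [8]
3. n1.lim = 16  [S.idx + 18]
4. n2.idx = 5  [B.lim - 11]
5. n3.idx = -6  [terminal]
6. n4.idx = 1  [terminal]
7. n5.depth = -7  [g₀.idx - 1]
8. n5.pre = "vr"  ["vr"]
9. n6.wid = -1  [terminal]
10. n7.tag = 27  [terminal]
11. n5.lab = 28  [len(A.pre) + 26]
12. n5.key = 16  [A.depth * -2 + 2]
13. n2.acc = true  [A.key > 15]
14. n2.off = 20  [S.idx + 15]
15. n2.ok = 10  [g₁.idx + 9]
16. n8.depth = 1  [1]
17. n8.pre = "qz"  ["qz"]
18. n9.key = 26  [A₀.depth + 25]
19. n9.lim = 29  [29]
20. n10.live = true  [terminal]
21. n11.idx = 0  [terminal]
22. n12.mk = "kq"  [terminal]
23. n9.off = 28  [g.idx + 28]
24. n13.key = 23  [B₀.off - 5]
25. n13.lim = 25  [B₀.off - 3]
26. n14.wid = 22  [terminal]
27. n15.fin = true  [terminal]
28. n13.off = -2  [e.wid - 24]
29. n16.depth = 3  [A₀.depth + B₁.off + 4]
30. n16.pre = "nq"  ["nq"]
31. n17.fin = true  [terminal]
32. n18.fin = false  [terminal]
33. n19.live = false  [terminal]
34. n16.lab = 15  [A.depth * 3 + 6]
35. n16.key = -3  [-3]
36. n8.lab = 27  [A₁.key + 30]
37. n8.key = 4  [A₀.depth * 2 + 2]
38. n20.live = true  [terminal]
39. n1.off = 20  [B.key + 12]
40. n21.idx = 28  [terminal]
41. n0.acc = true  [B.off > 19]
42. n0.off = 3  [g.idx - 25]
43. n0.ok = -9  [B.off * -2 + 31]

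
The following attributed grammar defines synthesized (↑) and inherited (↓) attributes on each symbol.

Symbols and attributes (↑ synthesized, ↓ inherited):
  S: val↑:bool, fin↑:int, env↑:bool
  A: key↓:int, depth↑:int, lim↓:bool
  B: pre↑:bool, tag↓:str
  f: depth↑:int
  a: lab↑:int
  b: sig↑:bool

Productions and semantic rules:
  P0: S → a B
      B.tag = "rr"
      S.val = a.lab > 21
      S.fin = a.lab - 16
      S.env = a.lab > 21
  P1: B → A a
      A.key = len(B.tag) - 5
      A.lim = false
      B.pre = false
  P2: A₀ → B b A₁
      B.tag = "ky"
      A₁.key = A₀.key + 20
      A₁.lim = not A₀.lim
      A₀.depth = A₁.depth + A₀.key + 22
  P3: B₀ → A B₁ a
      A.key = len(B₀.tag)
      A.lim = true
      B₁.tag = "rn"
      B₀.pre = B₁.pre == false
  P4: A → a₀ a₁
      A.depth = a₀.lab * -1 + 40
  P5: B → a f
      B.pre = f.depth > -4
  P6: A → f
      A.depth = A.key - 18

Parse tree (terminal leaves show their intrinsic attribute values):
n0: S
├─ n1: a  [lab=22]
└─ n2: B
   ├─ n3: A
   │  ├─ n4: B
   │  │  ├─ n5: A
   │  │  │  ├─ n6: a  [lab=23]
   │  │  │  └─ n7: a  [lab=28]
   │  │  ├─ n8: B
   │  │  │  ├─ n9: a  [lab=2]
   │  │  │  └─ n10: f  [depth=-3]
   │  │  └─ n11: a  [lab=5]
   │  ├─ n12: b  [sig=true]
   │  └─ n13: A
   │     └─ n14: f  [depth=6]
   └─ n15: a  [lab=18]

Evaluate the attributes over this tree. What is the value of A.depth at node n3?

1. n1.lab = 22  [terminal]
2. n2.tag = "rr"  ["rr"]
3. n3.key = -3  [len(B.tag) - 5]
4. n3.lim = false  [false]
5. n4.tag = "ky"  ["ky"]
6. n5.key = 2  [len(B₀.tag)]
7. n5.lim = true  [true]
8. n6.lab = 23  [terminal]
9. n7.lab = 28  [terminal]
10. n5.depth = 17  [a₀.lab * -1 + 40]
11. n8.tag = "rn"  ["rn"]
12. n9.lab = 2  [terminal]
13. n10.depth = -3  [terminal]
14. n8.pre = true  [f.depth > -4]
15. n11.lab = 5  [terminal]
16. n4.pre = false  [B₁.pre == false]
17. n12.sig = true  [terminal]
18. n13.key = 17  [A₀.key + 20]
19. n13.lim = true  [not A₀.lim]
20. n14.depth = 6  [terminal]
21. n13.depth = -1  [A.key - 18]
22. n3.depth = 18  [A₁.depth + A₀.key + 22]
23. n15.lab = 18  [terminal]
24. n2.pre = false  [false]
25. n0.val = true  [a.lab > 21]
26. n0.fin = 6  [a.lab - 16]
27. n0.env = true  [a.lab > 21]

18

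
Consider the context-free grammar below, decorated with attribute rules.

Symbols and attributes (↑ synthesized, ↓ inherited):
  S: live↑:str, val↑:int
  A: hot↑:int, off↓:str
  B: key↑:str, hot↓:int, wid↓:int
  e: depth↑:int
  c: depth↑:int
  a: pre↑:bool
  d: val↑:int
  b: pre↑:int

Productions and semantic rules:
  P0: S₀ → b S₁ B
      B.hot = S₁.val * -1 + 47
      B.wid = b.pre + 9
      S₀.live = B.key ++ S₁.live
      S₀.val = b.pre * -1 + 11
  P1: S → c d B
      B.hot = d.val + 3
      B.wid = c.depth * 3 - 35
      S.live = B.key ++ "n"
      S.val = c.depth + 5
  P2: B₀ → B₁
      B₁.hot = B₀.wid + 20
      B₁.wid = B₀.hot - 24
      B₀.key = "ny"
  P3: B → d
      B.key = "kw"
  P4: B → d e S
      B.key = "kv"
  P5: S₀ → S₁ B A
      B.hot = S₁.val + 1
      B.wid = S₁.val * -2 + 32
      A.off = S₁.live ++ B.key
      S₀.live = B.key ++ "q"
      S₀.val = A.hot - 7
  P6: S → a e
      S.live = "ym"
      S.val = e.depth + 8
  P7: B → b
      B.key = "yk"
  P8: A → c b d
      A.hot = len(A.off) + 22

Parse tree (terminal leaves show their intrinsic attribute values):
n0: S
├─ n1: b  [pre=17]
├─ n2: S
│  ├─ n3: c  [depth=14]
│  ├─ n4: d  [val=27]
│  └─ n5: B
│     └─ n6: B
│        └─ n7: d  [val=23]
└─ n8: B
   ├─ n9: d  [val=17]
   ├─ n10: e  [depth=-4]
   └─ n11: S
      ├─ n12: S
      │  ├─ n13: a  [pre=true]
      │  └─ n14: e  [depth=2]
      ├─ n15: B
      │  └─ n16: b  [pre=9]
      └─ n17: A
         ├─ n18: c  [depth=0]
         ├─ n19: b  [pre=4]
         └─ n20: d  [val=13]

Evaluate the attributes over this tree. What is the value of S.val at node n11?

1. n1.pre = 17  [terminal]
2. n3.depth = 14  [terminal]
3. n4.val = 27  [terminal]
4. n5.hot = 30  [d.val + 3]
5. n5.wid = 7  [c.depth * 3 - 35]
6. n6.hot = 27  [B₀.wid + 20]
7. n6.wid = 6  [B₀.hot - 24]
8. n7.val = 23  [terminal]
9. n6.key = "kw"  ["kw"]
10. n5.key = "ny"  ["ny"]
11. n2.live = "nyn"  [B.key ++ "n"]
12. n2.val = 19  [c.depth + 5]
13. n8.hot = 28  [S₁.val * -1 + 47]
14. n8.wid = 26  [b.pre + 9]
15. n9.val = 17  [terminal]
16. n10.depth = -4  [terminal]
17. n13.pre = true  [terminal]
18. n14.depth = 2  [terminal]
19. n12.live = "ym"  ["ym"]
20. n12.val = 10  [e.depth + 8]
21. n15.hot = 11  [S₁.val + 1]
22. n15.wid = 12  [S₁.val * -2 + 32]
23. n16.pre = 9  [terminal]
24. n15.key = "yk"  ["yk"]
25. n17.off = "ymyk"  [S₁.live ++ B.key]
26. n18.depth = 0  [terminal]
27. n19.pre = 4  [terminal]
28. n20.val = 13  [terminal]
29. n17.hot = 26  [len(A.off) + 22]
30. n11.live = "ykq"  [B.key ++ "q"]
31. n11.val = 19  [A.hot - 7]
32. n8.key = "kv"  ["kv"]
33. n0.live = "kvnyn"  [B.key ++ S₁.live]
34. n0.val = -6  [b.pre * -1 + 11]

19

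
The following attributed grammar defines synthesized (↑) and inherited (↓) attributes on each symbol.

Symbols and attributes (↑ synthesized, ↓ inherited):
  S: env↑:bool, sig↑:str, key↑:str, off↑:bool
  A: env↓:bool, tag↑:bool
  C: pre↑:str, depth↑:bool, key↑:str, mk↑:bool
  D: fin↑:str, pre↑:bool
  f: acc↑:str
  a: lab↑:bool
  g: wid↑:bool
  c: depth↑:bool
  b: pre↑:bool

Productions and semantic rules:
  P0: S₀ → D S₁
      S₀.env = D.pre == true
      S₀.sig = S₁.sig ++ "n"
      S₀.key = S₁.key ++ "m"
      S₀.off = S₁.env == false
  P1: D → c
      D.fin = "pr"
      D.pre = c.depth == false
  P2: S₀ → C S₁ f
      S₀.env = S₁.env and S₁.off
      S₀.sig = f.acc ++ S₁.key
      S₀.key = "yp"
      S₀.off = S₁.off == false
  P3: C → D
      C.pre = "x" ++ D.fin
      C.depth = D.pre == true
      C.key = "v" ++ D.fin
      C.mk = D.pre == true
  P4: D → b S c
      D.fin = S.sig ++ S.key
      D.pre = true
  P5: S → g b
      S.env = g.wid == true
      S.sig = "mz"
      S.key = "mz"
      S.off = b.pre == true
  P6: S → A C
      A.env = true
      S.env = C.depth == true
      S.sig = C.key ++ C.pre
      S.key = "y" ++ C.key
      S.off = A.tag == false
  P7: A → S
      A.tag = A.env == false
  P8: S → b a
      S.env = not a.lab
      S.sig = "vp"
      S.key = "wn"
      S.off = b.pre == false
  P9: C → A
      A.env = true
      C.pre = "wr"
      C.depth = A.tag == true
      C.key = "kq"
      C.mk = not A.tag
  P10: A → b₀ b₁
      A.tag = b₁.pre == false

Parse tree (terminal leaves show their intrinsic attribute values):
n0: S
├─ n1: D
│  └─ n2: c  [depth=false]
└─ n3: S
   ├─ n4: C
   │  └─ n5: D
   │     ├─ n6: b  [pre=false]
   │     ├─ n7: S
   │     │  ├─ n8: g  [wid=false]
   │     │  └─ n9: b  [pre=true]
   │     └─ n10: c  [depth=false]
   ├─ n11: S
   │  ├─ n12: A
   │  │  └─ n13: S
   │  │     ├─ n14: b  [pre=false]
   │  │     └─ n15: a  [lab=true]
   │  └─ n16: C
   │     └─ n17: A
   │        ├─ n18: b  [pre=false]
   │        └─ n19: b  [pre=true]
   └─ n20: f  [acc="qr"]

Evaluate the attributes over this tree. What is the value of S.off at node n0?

1. n2.depth = false  [terminal]
2. n1.fin = "pr"  ["pr"]
3. n1.pre = true  [c.depth == false]
4. n6.pre = false  [terminal]
5. n8.wid = false  [terminal]
6. n9.pre = true  [terminal]
7. n7.env = false  [g.wid == true]
8. n7.sig = "mz"  ["mz"]
9. n7.key = "mz"  ["mz"]
10. n7.off = true  [b.pre == true]
11. n10.depth = false  [terminal]
12. n5.fin = "mzmz"  [S.sig ++ S.key]
13. n5.pre = true  [true]
14. n4.pre = "xmzmz"  ["x" ++ D.fin]
15. n4.depth = true  [D.pre == true]
16. n4.key = "vmzmz"  ["v" ++ D.fin]
17. n4.mk = true  [D.pre == true]
18. n12.env = true  [true]
19. n14.pre = false  [terminal]
20. n15.lab = true  [terminal]
21. n13.env = false  [not a.lab]
22. n13.sig = "vp"  ["vp"]
23. n13.key = "wn"  ["wn"]
24. n13.off = true  [b.pre == false]
25. n12.tag = false  [A.env == false]
26. n17.env = true  [true]
27. n18.pre = false  [terminal]
28. n19.pre = true  [terminal]
29. n17.tag = false  [b₁.pre == false]
30. n16.pre = "wr"  ["wr"]
31. n16.depth = false  [A.tag == true]
32. n16.key = "kq"  ["kq"]
33. n16.mk = true  [not A.tag]
34. n11.env = false  [C.depth == true]
35. n11.sig = "kqwr"  [C.key ++ C.pre]
36. n11.key = "ykq"  ["y" ++ C.key]
37. n11.off = true  [A.tag == false]
38. n20.acc = "qr"  [terminal]
39. n3.env = false  [S₁.env and S₁.off]
40. n3.sig = "qrykq"  [f.acc ++ S₁.key]
41. n3.key = "yp"  ["yp"]
42. n3.off = false  [S₁.off == false]
43. n0.env = true  [D.pre == true]
44. n0.sig = "qrykqn"  [S₁.sig ++ "n"]
45. n0.key = "ypm"  [S₁.key ++ "m"]
46. n0.off = true  [S₁.env == false]

true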